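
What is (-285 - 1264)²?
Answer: 2399401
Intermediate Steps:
(-285 - 1264)² = (-1549)² = 2399401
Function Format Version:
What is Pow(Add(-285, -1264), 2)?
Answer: 2399401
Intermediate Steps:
Pow(Add(-285, -1264), 2) = Pow(-1549, 2) = 2399401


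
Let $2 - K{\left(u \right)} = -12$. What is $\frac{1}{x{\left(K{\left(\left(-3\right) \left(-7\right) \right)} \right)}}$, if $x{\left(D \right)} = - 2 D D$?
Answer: $- \frac{1}{392} \approx -0.002551$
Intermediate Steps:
$K{\left(u \right)} = 14$ ($K{\left(u \right)} = 2 - -12 = 2 + 12 = 14$)
$x{\left(D \right)} = - 2 D^{2}$
$\frac{1}{x{\left(K{\left(\left(-3\right) \left(-7\right) \right)} \right)}} = \frac{1}{\left(-2\right) 14^{2}} = \frac{1}{\left(-2\right) 196} = \frac{1}{-392} = - \frac{1}{392}$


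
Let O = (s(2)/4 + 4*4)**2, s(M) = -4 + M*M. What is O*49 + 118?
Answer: 12662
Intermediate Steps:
s(M) = -4 + M**2
O = 256 (O = ((-4 + 2**2)/4 + 4*4)**2 = ((-4 + 4)*(1/4) + 16)**2 = (0*(1/4) + 16)**2 = (0 + 16)**2 = 16**2 = 256)
O*49 + 118 = 256*49 + 118 = 12544 + 118 = 12662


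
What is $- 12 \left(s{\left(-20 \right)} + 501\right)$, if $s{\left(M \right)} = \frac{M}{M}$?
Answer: $-6024$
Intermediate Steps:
$s{\left(M \right)} = 1$
$- 12 \left(s{\left(-20 \right)} + 501\right) = - 12 \left(1 + 501\right) = \left(-12\right) 502 = -6024$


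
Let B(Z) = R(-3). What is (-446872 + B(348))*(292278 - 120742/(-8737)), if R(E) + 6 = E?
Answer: -1141223975034268/8737 ≈ -1.3062e+11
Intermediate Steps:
R(E) = -6 + E
B(Z) = -9 (B(Z) = -6 - 3 = -9)
(-446872 + B(348))*(292278 - 120742/(-8737)) = (-446872 - 9)*(292278 - 120742/(-8737)) = -446881*(292278 - 120742*(-1/8737)) = -446881*(292278 + 120742/8737) = -446881*2553753628/8737 = -1141223975034268/8737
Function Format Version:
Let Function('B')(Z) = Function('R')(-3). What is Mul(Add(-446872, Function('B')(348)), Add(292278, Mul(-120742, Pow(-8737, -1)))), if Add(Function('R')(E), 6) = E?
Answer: Rational(-1141223975034268, 8737) ≈ -1.3062e+11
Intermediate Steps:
Function('R')(E) = Add(-6, E)
Function('B')(Z) = -9 (Function('B')(Z) = Add(-6, -3) = -9)
Mul(Add(-446872, Function('B')(348)), Add(292278, Mul(-120742, Pow(-8737, -1)))) = Mul(Add(-446872, -9), Add(292278, Mul(-120742, Pow(-8737, -1)))) = Mul(-446881, Add(292278, Mul(-120742, Rational(-1, 8737)))) = Mul(-446881, Add(292278, Rational(120742, 8737))) = Mul(-446881, Rational(2553753628, 8737)) = Rational(-1141223975034268, 8737)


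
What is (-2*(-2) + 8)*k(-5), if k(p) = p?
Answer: -60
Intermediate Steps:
(-2*(-2) + 8)*k(-5) = (-2*(-2) + 8)*(-5) = (4 + 8)*(-5) = 12*(-5) = -60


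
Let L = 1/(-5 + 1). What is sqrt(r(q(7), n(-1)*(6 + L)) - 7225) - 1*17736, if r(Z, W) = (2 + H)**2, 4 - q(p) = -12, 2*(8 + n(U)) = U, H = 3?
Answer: -17736 + 60*I*sqrt(2) ≈ -17736.0 + 84.853*I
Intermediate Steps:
n(U) = -8 + U/2
L = -1/4 (L = 1/(-4) = -1/4 ≈ -0.25000)
q(p) = 16 (q(p) = 4 - 1*(-12) = 4 + 12 = 16)
r(Z, W) = 25 (r(Z, W) = (2 + 3)**2 = 5**2 = 25)
sqrt(r(q(7), n(-1)*(6 + L)) - 7225) - 1*17736 = sqrt(25 - 7225) - 1*17736 = sqrt(-7200) - 17736 = 60*I*sqrt(2) - 17736 = -17736 + 60*I*sqrt(2)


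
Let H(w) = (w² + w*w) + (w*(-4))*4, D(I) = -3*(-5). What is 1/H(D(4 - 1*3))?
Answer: 1/210 ≈ 0.0047619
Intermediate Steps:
D(I) = 15
H(w) = -16*w + 2*w² (H(w) = (w² + w²) - 4*w*4 = 2*w² - 16*w = -16*w + 2*w²)
1/H(D(4 - 1*3)) = 1/(2*15*(-8 + 15)) = 1/(2*15*7) = 1/210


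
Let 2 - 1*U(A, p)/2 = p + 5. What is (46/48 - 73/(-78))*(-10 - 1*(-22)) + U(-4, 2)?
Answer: 331/26 ≈ 12.731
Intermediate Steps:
U(A, p) = -6 - 2*p (U(A, p) = 4 - 2*(p + 5) = 4 - 2*(5 + p) = 4 + (-10 - 2*p) = -6 - 2*p)
(46/48 - 73/(-78))*(-10 - 1*(-22)) + U(-4, 2) = (46/48 - 73/(-78))*(-10 - 1*(-22)) + (-6 - 2*2) = (46*(1/48) - 73*(-1/78))*(-10 + 22) + (-6 - 4) = (23/24 + 73/78)*12 - 10 = (197/104)*12 - 10 = 591/26 - 10 = 331/26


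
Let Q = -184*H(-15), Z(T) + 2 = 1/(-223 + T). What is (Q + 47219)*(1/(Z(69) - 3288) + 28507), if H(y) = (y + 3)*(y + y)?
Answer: -274727625571433/506661 ≈ -5.4223e+8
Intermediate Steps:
H(y) = 2*y*(3 + y) (H(y) = (3 + y)*(2*y) = 2*y*(3 + y))
Z(T) = -2 + 1/(-223 + T)
Q = -66240 (Q = -368*(-15)*(3 - 15) = -368*(-15)*(-12) = -184*360 = -66240)
(Q + 47219)*(1/(Z(69) - 3288) + 28507) = (-66240 + 47219)*(1/((447 - 2*69)/(-223 + 69) - 3288) + 28507) = -19021*(1/((447 - 138)/(-154) - 3288) + 28507) = -19021*(1/(-1/154*309 - 3288) + 28507) = -19021*(1/(-309/154 - 3288) + 28507) = -19021*(1/(-506661/154) + 28507) = -19021*(-154/506661 + 28507) = -19021*14443384973/506661 = -274727625571433/506661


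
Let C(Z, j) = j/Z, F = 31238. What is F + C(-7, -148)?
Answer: 218814/7 ≈ 31259.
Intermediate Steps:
F + C(-7, -148) = 31238 - 148/(-7) = 31238 - 148*(-1/7) = 31238 + 148/7 = 218814/7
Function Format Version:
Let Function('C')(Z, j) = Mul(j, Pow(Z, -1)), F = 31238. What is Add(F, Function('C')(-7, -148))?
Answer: Rational(218814, 7) ≈ 31259.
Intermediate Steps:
Add(F, Function('C')(-7, -148)) = Add(31238, Mul(-148, Pow(-7, -1))) = Add(31238, Mul(-148, Rational(-1, 7))) = Add(31238, Rational(148, 7)) = Rational(218814, 7)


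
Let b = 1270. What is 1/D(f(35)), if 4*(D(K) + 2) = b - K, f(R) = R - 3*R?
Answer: 1/333 ≈ 0.0030030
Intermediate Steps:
f(R) = -2*R
D(K) = 631/2 - K/4 (D(K) = -2 + (1270 - K)/4 = -2 + (635/2 - K/4) = 631/2 - K/4)
1/D(f(35)) = 1/(631/2 - (-1)*35/2) = 1/(631/2 - ¼*(-70)) = 1/(631/2 + 35/2) = 1/333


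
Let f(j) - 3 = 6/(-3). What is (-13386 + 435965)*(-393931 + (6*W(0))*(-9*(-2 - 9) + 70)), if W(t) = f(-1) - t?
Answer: -166038472943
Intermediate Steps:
f(j) = 1 (f(j) = 3 + 6/(-3) = 3 + 6*(-1/3) = 3 - 2 = 1)
W(t) = 1 - t
(-13386 + 435965)*(-393931 + (6*W(0))*(-9*(-2 - 9) + 70)) = (-13386 + 435965)*(-393931 + (6*(1 - 1*0))*(-9*(-2 - 9) + 70)) = 422579*(-393931 + (6*(1 + 0))*(-9*(-11) + 70)) = 422579*(-393931 + (6*1)*(99 + 70)) = 422579*(-393931 + 6*169) = 422579*(-393931 + 1014) = 422579*(-392917) = -166038472943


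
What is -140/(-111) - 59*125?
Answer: -818485/111 ≈ -7373.7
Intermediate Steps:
-140/(-111) - 59*125 = -140*(-1/111) - 7375 = 140/111 - 7375 = -818485/111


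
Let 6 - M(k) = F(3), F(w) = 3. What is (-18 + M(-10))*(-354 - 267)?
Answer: 9315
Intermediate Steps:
M(k) = 3 (M(k) = 6 - 1*3 = 6 - 3 = 3)
(-18 + M(-10))*(-354 - 267) = (-18 + 3)*(-354 - 267) = -15*(-621) = 9315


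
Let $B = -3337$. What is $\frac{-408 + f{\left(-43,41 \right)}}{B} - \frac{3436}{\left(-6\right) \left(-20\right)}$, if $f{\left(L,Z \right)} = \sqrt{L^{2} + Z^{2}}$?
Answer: $- \frac{2854243}{100110} - \frac{\sqrt{3530}}{3337} \approx -28.529$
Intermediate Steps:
$\frac{-408 + f{\left(-43,41 \right)}}{B} - \frac{3436}{\left(-6\right) \left(-20\right)} = \frac{-408 + \sqrt{\left(-43\right)^{2} + 41^{2}}}{-3337} - \frac{3436}{\left(-6\right) \left(-20\right)} = \left(-408 + \sqrt{1849 + 1681}\right) \left(- \frac{1}{3337}\right) - \frac{3436}{120} = \left(-408 + \sqrt{3530}\right) \left(- \frac{1}{3337}\right) - \frac{859}{30} = \left(\frac{408}{3337} - \frac{\sqrt{3530}}{3337}\right) - \frac{859}{30} = - \frac{2854243}{100110} - \frac{\sqrt{3530}}{3337}$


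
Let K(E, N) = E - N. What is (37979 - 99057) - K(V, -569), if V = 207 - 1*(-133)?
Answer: -61987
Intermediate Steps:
V = 340 (V = 207 + 133 = 340)
K(E, N) = E - N
(37979 - 99057) - K(V, -569) = (37979 - 99057) - (340 - 1*(-569)) = -61078 - (340 + 569) = -61078 - 1*909 = -61078 - 909 = -61987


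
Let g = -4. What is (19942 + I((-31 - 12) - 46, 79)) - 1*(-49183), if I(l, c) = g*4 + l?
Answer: 69020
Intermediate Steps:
I(l, c) = -16 + l (I(l, c) = -4*4 + l = -16 + l)
(19942 + I((-31 - 12) - 46, 79)) - 1*(-49183) = (19942 + (-16 + ((-31 - 12) - 46))) - 1*(-49183) = (19942 + (-16 + (-43 - 46))) + 49183 = (19942 + (-16 - 89)) + 49183 = (19942 - 105) + 49183 = 19837 + 49183 = 69020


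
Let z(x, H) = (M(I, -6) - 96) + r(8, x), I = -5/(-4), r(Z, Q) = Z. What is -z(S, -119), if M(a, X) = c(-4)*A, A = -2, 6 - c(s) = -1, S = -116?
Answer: 102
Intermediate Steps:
c(s) = 7 (c(s) = 6 - 1*(-1) = 6 + 1 = 7)
I = 5/4 (I = -5*(-1)/4 = -5*(-¼) = 5/4 ≈ 1.2500)
M(a, X) = -14 (M(a, X) = 7*(-2) = -14)
z(x, H) = -102 (z(x, H) = (-14 - 96) + 8 = -110 + 8 = -102)
-z(S, -119) = -1*(-102) = 102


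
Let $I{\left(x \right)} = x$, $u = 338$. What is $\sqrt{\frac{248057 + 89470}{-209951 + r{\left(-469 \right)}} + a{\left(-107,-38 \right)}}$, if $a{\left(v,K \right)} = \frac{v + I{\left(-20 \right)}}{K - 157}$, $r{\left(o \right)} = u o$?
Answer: $\frac{i \sqrt{1366751227386090}}{71852235} \approx 0.51452 i$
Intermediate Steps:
$r{\left(o \right)} = 338 o$
$a{\left(v,K \right)} = \frac{-20 + v}{-157 + K}$ ($a{\left(v,K \right)} = \frac{v - 20}{K - 157} = \frac{-20 + v}{-157 + K}$)
$\sqrt{\frac{248057 + 89470}{-209951 + r{\left(-469 \right)}} + a{\left(-107,-38 \right)}} = \sqrt{\frac{248057 + 89470}{-209951 + 338 \left(-469\right)} + \frac{-20 - 107}{-157 - 38}} = \sqrt{\frac{337527}{-209951 - 158522} + \frac{1}{-195} \left(-127\right)} = \sqrt{\frac{337527}{-368473} - - \frac{127}{195}} = \sqrt{337527 \left(- \frac{1}{368473}\right) + \frac{127}{195}} = \sqrt{- \frac{337527}{368473} + \frac{127}{195}} = \sqrt{- \frac{19021694}{71852235}} = \frac{i \sqrt{1366751227386090}}{71852235}$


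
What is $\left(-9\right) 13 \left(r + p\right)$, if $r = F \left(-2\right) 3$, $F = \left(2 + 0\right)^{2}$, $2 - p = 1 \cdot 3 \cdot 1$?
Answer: $2925$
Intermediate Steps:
$p = -1$ ($p = 2 - 1 \cdot 3 \cdot 1 = 2 - 3 \cdot 1 = 2 - 3 = -1$)
$F = 4$ ($F = 2^{2} = 4$)
$r = -24$ ($r = 4 \left(-2\right) 3 = \left(-8\right) 3 = -24$)
$\left(-9\right) 13 \left(r + p\right) = \left(-9\right) 13 \left(-24 - 1\right) = \left(-117\right) \left(-25\right) = 2925$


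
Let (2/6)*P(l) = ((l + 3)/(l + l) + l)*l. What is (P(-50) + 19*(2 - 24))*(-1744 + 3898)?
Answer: 15102771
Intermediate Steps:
P(l) = 3*l*(l + (3 + l)/(2*l)) (P(l) = 3*(((l + 3)/(l + l) + l)*l) = 3*(((3 + l)/((2*l)) + l)*l) = 3*(((3 + l)*(1/(2*l)) + l)*l) = 3*(((3 + l)/(2*l) + l)*l) = 3*((l + (3 + l)/(2*l))*l) = 3*(l*(l + (3 + l)/(2*l))) = 3*l*(l + (3 + l)/(2*l)))
(P(-50) + 19*(2 - 24))*(-1744 + 3898) = ((9/2 + 3*(-50)² + (3/2)*(-50)) + 19*(2 - 24))*(-1744 + 3898) = ((9/2 + 3*2500 - 75) + 19*(-22))*2154 = ((9/2 + 7500 - 75) - 418)*2154 = (14859/2 - 418)*2154 = (14023/2)*2154 = 15102771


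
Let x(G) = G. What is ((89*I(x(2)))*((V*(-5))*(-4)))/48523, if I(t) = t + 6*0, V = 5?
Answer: 17800/48523 ≈ 0.36684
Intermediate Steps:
I(t) = t (I(t) = t + 0 = t)
((89*I(x(2)))*((V*(-5))*(-4)))/48523 = ((89*2)*((5*(-5))*(-4)))/48523 = (178*(-25*(-4)))*(1/48523) = (178*100)*(1/48523) = 17800*(1/48523) = 17800/48523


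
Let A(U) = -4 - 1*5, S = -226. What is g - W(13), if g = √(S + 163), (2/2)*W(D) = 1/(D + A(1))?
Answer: -¼ + 3*I*√7 ≈ -0.25 + 7.9373*I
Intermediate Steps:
A(U) = -9 (A(U) = -4 - 5 = -9)
W(D) = 1/(-9 + D) (W(D) = 1/(D - 9) = 1/(-9 + D))
g = 3*I*√7 (g = √(-226 + 163) = √(-63) = 3*I*√7 ≈ 7.9373*I)
g - W(13) = 3*I*√7 - 1/(-9 + 13) = 3*I*√7 - 1/4 = 3*I*√7 - 1*¼ = 3*I*√7 - ¼ = -¼ + 3*I*√7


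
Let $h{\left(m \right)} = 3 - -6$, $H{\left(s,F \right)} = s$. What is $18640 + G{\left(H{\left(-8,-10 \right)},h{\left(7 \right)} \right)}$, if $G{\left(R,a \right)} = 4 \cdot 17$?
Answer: $18708$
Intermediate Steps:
$h{\left(m \right)} = 9$ ($h{\left(m \right)} = 3 + 6 = 9$)
$G{\left(R,a \right)} = 68$
$18640 + G{\left(H{\left(-8,-10 \right)},h{\left(7 \right)} \right)} = 18640 + 68 = 18708$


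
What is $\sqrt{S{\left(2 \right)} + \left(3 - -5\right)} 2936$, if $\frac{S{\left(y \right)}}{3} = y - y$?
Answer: $5872 \sqrt{2} \approx 8304.3$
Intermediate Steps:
$S{\left(y \right)} = 0$ ($S{\left(y \right)} = 3 \left(y - y\right) = 3 \cdot 0 = 0$)
$\sqrt{S{\left(2 \right)} + \left(3 - -5\right)} 2936 = \sqrt{0 + \left(3 - -5\right)} 2936 = \sqrt{0 + \left(3 + 5\right)} 2936 = \sqrt{0 + 8} \cdot 2936 = \sqrt{8} \cdot 2936 = 2 \sqrt{2} \cdot 2936 = 5872 \sqrt{2}$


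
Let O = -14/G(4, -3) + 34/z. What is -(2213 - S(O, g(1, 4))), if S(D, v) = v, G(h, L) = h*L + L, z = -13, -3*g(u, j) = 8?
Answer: -6647/3 ≈ -2215.7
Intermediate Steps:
g(u, j) = -8/3 (g(u, j) = -⅓*8 = -8/3)
G(h, L) = L + L*h (G(h, L) = L*h + L = L + L*h)
O = -328/195 (O = -14*(-1/(3*(1 + 4))) + 34/(-13) = -14/((-3*5)) + 34*(-1/13) = -14/(-15) - 34/13 = -14*(-1/15) - 34/13 = 14/15 - 34/13 = -328/195 ≈ -1.6821)
-(2213 - S(O, g(1, 4))) = -(2213 - 1*(-8/3)) = -(2213 + 8/3) = -1*6647/3 = -6647/3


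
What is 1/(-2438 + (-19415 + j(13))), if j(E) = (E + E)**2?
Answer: -1/21177 ≈ -4.7221e-5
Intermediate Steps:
j(E) = 4*E**2 (j(E) = (2*E)**2 = 4*E**2)
1/(-2438 + (-19415 + j(13))) = 1/(-2438 + (-19415 + 4*13**2)) = 1/(-2438 + (-19415 + 4*169)) = 1/(-2438 + (-19415 + 676)) = 1/(-2438 - 18739) = 1/(-21177) = -1/21177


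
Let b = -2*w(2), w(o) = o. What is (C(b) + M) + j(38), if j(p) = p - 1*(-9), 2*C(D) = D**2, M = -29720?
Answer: -29665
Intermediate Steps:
b = -4 (b = -2*2 = -4)
C(D) = D**2/2
j(p) = 9 + p (j(p) = p + 9 = 9 + p)
(C(b) + M) + j(38) = ((1/2)*(-4)**2 - 29720) + (9 + 38) = ((1/2)*16 - 29720) + 47 = (8 - 29720) + 47 = -29712 + 47 = -29665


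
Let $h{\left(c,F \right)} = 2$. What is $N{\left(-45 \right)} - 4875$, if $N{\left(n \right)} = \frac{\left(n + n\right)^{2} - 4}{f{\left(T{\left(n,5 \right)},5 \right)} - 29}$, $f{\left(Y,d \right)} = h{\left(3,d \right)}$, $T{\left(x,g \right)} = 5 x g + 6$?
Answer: $- \frac{139721}{27} \approx -5174.9$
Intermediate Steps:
$T{\left(x,g \right)} = 6 + 5 g x$ ($T{\left(x,g \right)} = 5 g x + 6 = 6 + 5 g x$)
$f{\left(Y,d \right)} = 2$
$N{\left(n \right)} = \frac{4}{27} - \frac{4 n^{2}}{27}$ ($N{\left(n \right)} = \frac{\left(n + n\right)^{2} - 4}{2 - 29} = \frac{\left(2 n\right)^{2} - 4}{-27} = \left(4 n^{2} - 4\right) \left(- \frac{1}{27}\right) = \left(-4 + 4 n^{2}\right) \left(- \frac{1}{27}\right) = \frac{4}{27} - \frac{4 n^{2}}{27}$)
$N{\left(-45 \right)} - 4875 = \left(\frac{4}{27} - \frac{4 \left(-45\right)^{2}}{27}\right) - 4875 = \left(\frac{4}{27} - 300\right) - 4875 = - \frac{8096}{27} - 4875 = - \frac{139721}{27}$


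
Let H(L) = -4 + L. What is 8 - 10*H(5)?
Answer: -2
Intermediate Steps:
8 - 10*H(5) = 8 - 10*(-4 + 5) = 8 - 10*1 = 8 - 10 = -2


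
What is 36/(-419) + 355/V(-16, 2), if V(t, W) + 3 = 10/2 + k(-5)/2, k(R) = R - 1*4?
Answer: -59534/419 ≈ -142.09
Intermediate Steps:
k(R) = -4 + R (k(R) = R - 4 = -4 + R)
V(t, W) = -5/2 (V(t, W) = -3 + (10/2 + (-4 - 5)/2) = -3 + (10*(½) - 9*½) = -3 + (5 - 9/2) = -3 + ½ = -5/2)
36/(-419) + 355/V(-16, 2) = 36/(-419) + 355/(-5/2) = 36*(-1/419) + 355*(-⅖) = -36/419 - 142 = -59534/419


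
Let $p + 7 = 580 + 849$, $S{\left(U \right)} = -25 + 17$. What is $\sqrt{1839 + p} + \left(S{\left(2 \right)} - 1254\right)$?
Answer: $-1262 + \sqrt{3261} \approx -1204.9$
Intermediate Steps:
$S{\left(U \right)} = -8$
$p = 1422$ ($p = -7 + \left(580 + 849\right) = -7 + 1429 = 1422$)
$\sqrt{1839 + p} + \left(S{\left(2 \right)} - 1254\right) = \sqrt{1839 + 1422} - 1262 = \sqrt{3261} - 1262 = -1262 + \sqrt{3261}$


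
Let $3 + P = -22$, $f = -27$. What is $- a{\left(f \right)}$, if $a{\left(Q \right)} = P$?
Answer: $25$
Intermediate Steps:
$P = -25$ ($P = -3 - 22 = -25$)
$a{\left(Q \right)} = -25$
$- a{\left(f \right)} = \left(-1\right) \left(-25\right) = 25$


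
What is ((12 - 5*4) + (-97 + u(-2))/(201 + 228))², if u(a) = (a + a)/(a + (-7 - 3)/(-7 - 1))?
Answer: 923521/13689 ≈ 67.464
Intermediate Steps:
u(a) = 2*a/(5/4 + a) (u(a) = (2*a)/(a - 10/(-8)) = (2*a)/(a - 10*(-⅛)) = (2*a)/(a + 5/4) = (2*a)/(5/4 + a) = 2*a/(5/4 + a))
((12 - 5*4) + (-97 + u(-2))/(201 + 228))² = ((12 - 5*4) + (-97 + 8*(-2)/(5 + 4*(-2)))/(201 + 228))² = ((12 - 20) + (-97 + 8*(-2)/(5 - 8))/429)² = (-8 + (-97 + 8*(-2)/(-3))*(1/429))² = (-8 + (-97 + 8*(-2)*(-⅓))*(1/429))² = (-8 + (-97 + 16/3)*(1/429))² = (-8 - 275/3*1/429)² = (-8 - 25/117)² = (-961/117)² = 923521/13689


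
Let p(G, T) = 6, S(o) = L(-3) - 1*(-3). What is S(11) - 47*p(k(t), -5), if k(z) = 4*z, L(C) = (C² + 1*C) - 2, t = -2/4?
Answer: -275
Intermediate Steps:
t = -½ (t = -2*¼ = -½ ≈ -0.50000)
L(C) = -2 + C + C² (L(C) = (C² + C) - 2 = (C + C²) - 2 = -2 + C + C²)
S(o) = 7 (S(o) = (-2 - 3 + (-3)²) - 1*(-3) = (-2 - 3 + 9) + 3 = 4 + 3 = 7)
S(11) - 47*p(k(t), -5) = 7 - 47*6 = 7 - 282 = -275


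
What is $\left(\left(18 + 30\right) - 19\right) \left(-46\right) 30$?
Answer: $-40020$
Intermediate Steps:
$\left(\left(18 + 30\right) - 19\right) \left(-46\right) 30 = \left(48 - 19\right) \left(-46\right) 30 = 29 \left(-46\right) 30 = \left(-1334\right) 30 = -40020$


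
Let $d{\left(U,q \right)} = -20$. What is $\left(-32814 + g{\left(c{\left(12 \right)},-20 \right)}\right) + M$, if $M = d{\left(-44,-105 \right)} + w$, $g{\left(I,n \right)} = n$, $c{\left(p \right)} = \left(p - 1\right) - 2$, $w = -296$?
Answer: $-33150$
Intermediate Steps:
$c{\left(p \right)} = -3 + p$ ($c{\left(p \right)} = \left(-1 + p\right) - 2 = -3 + p$)
$M = -316$ ($M = -20 - 296 = -316$)
$\left(-32814 + g{\left(c{\left(12 \right)},-20 \right)}\right) + M = \left(-32814 - 20\right) - 316 = -32834 - 316 = -33150$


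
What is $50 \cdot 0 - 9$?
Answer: $-9$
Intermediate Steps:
$50 \cdot 0 - 9 = 0 - 9 = -9$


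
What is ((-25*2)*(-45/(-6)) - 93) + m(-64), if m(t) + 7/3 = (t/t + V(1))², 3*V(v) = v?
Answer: -4217/9 ≈ -468.56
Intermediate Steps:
V(v) = v/3
m(t) = -5/9 (m(t) = -7/3 + (t/t + (⅓)*1)² = -7/3 + (1 + ⅓)² = -7/3 + (4/3)² = -7/3 + 16/9 = -5/9)
((-25*2)*(-45/(-6)) - 93) + m(-64) = ((-25*2)*(-45/(-6)) - 93) - 5/9 = (-(-2250)*(-1)/6 - 93) - 5/9 = (-50*15/2 - 93) - 5/9 = (-375 - 93) - 5/9 = -468 - 5/9 = -4217/9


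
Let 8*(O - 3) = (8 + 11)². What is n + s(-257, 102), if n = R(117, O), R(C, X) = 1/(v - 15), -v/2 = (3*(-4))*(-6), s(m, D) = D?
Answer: 16217/159 ≈ 101.99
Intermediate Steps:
O = 385/8 (O = 3 + (8 + 11)²/8 = 3 + (⅛)*19² = 3 + (⅛)*361 = 3 + 361/8 = 385/8 ≈ 48.125)
v = -144 (v = -2*3*(-4)*(-6) = -(-24)*(-6) = -2*72 = -144)
R(C, X) = -1/159 (R(C, X) = 1/(-144 - 15) = 1/(-159) = -1/159)
n = -1/159 ≈ -0.0062893
n + s(-257, 102) = -1/159 + 102 = 16217/159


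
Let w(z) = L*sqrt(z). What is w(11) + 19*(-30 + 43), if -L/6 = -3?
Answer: 247 + 18*sqrt(11) ≈ 306.70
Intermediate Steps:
L = 18 (L = -6*(-3) = 18)
w(z) = 18*sqrt(z)
w(11) + 19*(-30 + 43) = 18*sqrt(11) + 19*(-30 + 43) = 18*sqrt(11) + 19*13 = 18*sqrt(11) + 247 = 247 + 18*sqrt(11)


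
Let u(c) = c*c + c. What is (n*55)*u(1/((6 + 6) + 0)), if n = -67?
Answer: -47905/144 ≈ -332.67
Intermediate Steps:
u(c) = c + c² (u(c) = c² + c = c + c²)
(n*55)*u(1/((6 + 6) + 0)) = (-67*55)*((1 + 1/((6 + 6) + 0))/((6 + 6) + 0)) = -3685*(1 + 1/(12 + 0))/(12 + 0) = -3685*(1 + 1/12)/12 = -3685*13/(12*12) = -3685*13/144 = -47905/144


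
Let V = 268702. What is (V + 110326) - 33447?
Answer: 345581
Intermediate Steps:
(V + 110326) - 33447 = (268702 + 110326) - 33447 = 379028 - 33447 = 345581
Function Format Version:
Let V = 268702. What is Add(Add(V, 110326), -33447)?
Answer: 345581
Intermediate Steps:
Add(Add(V, 110326), -33447) = Add(Add(268702, 110326), -33447) = Add(379028, -33447) = 345581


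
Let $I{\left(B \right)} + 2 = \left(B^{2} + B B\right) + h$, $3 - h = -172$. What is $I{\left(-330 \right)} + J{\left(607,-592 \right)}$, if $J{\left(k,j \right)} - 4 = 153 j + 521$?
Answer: $127922$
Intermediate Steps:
$h = 175$ ($h = 3 - -172 = 3 + 172 = 175$)
$J{\left(k,j \right)} = 525 + 153 j$ ($J{\left(k,j \right)} = 4 + \left(153 j + 521\right) = 4 + \left(521 + 153 j\right) = 525 + 153 j$)
$I{\left(B \right)} = 173 + 2 B^{2}$ ($I{\left(B \right)} = -2 + \left(\left(B^{2} + B B\right) + 175\right) = -2 + \left(\left(B^{2} + B^{2}\right) + 175\right) = -2 + \left(2 B^{2} + 175\right) = -2 + \left(175 + 2 B^{2}\right) = 173 + 2 B^{2}$)
$I{\left(-330 \right)} + J{\left(607,-592 \right)} = \left(173 + 2 \left(-330\right)^{2}\right) + \left(525 + 153 \left(-592\right)\right) = \left(173 + 2 \cdot 108900\right) + \left(525 - 90576\right) = \left(173 + 217800\right) - 90051 = 217973 - 90051 = 127922$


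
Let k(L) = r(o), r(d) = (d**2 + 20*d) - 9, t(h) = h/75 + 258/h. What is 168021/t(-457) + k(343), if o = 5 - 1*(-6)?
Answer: -5683157707/228199 ≈ -24904.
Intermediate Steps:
o = 11 (o = 5 + 6 = 11)
t(h) = 258/h + h/75 (t(h) = h*(1/75) + 258/h = h/75 + 258/h = 258/h + h/75)
r(d) = -9 + d**2 + 20*d
k(L) = 332 (k(L) = -9 + 11**2 + 20*11 = -9 + 121 + 220 = 332)
168021/t(-457) + k(343) = 168021/(258/(-457) + (1/75)*(-457)) + 332 = 168021/(258*(-1/457) - 457/75) + 332 = 168021/(-258/457 - 457/75) + 332 = 168021/(-228199/34275) + 332 = 168021*(-34275/228199) + 332 = -5758919775/228199 + 332 = -5683157707/228199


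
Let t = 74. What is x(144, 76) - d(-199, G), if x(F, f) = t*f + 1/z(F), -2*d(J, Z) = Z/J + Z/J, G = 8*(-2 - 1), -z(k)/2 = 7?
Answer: 15668601/2786 ≈ 5624.0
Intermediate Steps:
z(k) = -14 (z(k) = -2*7 = -14)
G = -24 (G = 8*(-3) = -24)
d(J, Z) = -Z/J (d(J, Z) = -(Z/J + Z/J)/2 = -Z/J)
x(F, f) = -1/14 + 74*f (x(F, f) = 74*f + 1/(-14) = 74*f - 1/14 = -1/14 + 74*f)
x(144, 76) - d(-199, G) = (-1/14 + 74*76) - (-1)*(-24)/(-199) = (-1/14 + 5624) - (-1)*(-24)*(-1)/199 = 78735/14 - 1*(-24/199) = 78735/14 + 24/199 = 15668601/2786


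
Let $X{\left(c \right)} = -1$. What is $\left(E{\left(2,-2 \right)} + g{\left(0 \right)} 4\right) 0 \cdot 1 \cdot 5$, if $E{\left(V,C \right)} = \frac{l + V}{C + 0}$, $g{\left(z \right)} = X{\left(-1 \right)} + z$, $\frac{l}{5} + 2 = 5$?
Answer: $0$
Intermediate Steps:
$l = 15$ ($l = -10 + 5 \cdot 5 = -10 + 25 = 15$)
$g{\left(z \right)} = -1 + z$
$E{\left(V,C \right)} = \frac{15 + V}{C}$ ($E{\left(V,C \right)} = \frac{15 + V}{C + 0} = \frac{15 + V}{C}$)
$\left(E{\left(2,-2 \right)} + g{\left(0 \right)} 4\right) 0 \cdot 1 \cdot 5 = \left(\frac{15 + 2}{-2} + \left(-1 + 0\right) 4\right) 0 \cdot 1 \cdot 5 = \left(\left(- \frac{1}{2}\right) 17 - 4\right) 0 \cdot 5 = \left(- \frac{17}{2} - 4\right) 0 = \left(- \frac{25}{2}\right) 0 = 0$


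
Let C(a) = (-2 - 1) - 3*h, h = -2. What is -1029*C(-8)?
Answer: -3087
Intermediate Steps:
C(a) = 3 (C(a) = (-2 - 1) - 3*(-2) = -3 + 6 = 3)
-1029*C(-8) = -1029*3 = -3087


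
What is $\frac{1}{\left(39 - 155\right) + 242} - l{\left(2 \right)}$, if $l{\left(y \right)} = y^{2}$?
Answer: $- \frac{503}{126} \approx -3.9921$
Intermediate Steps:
$\frac{1}{\left(39 - 155\right) + 242} - l{\left(2 \right)} = \frac{1}{\left(39 - 155\right) + 242} - 2^{2} = \frac{1}{\left(39 - 155\right) + 242} - 4 = \frac{1}{-116 + 242} - 4 = \frac{1}{126} - 4 = - \frac{503}{126}$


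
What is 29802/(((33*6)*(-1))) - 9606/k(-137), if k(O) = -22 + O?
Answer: -157585/1749 ≈ -90.100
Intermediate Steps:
29802/(((33*6)*(-1))) - 9606/k(-137) = 29802/(((33*6)*(-1))) - 9606/(-22 - 137) = 29802/((198*(-1))) - 9606/(-159) = 29802/(-198) - 9606*(-1/159) = 29802*(-1/198) + 3202/53 = -4967/33 + 3202/53 = -157585/1749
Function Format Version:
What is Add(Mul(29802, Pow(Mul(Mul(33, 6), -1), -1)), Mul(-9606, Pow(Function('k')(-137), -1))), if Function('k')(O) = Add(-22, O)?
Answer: Rational(-157585, 1749) ≈ -90.100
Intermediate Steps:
Add(Mul(29802, Pow(Mul(Mul(33, 6), -1), -1)), Mul(-9606, Pow(Function('k')(-137), -1))) = Add(Mul(29802, Pow(Mul(Mul(33, 6), -1), -1)), Mul(-9606, Pow(Add(-22, -137), -1))) = Add(Mul(29802, Pow(Mul(198, -1), -1)), Mul(-9606, Pow(-159, -1))) = Add(Mul(29802, Pow(-198, -1)), Mul(-9606, Rational(-1, 159))) = Add(Mul(29802, Rational(-1, 198)), Rational(3202, 53)) = Add(Rational(-4967, 33), Rational(3202, 53)) = Rational(-157585, 1749)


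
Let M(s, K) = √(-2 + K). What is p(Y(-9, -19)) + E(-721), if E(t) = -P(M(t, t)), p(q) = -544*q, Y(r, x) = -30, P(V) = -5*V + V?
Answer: 16320 + 4*I*√723 ≈ 16320.0 + 107.55*I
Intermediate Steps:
P(V) = -4*V
E(t) = 4*√(-2 + t) (E(t) = -(-4)*√(-2 + t) = 4*√(-2 + t))
p(Y(-9, -19)) + E(-721) = -544*(-30) + 4*√(-2 - 721) = 16320 + 4*√(-723) = 16320 + 4*(I*√723) = 16320 + 4*I*√723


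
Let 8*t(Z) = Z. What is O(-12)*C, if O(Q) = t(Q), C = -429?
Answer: 1287/2 ≈ 643.50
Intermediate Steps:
t(Z) = Z/8
O(Q) = Q/8
O(-12)*C = ((⅛)*(-12))*(-429) = -3/2*(-429) = 1287/2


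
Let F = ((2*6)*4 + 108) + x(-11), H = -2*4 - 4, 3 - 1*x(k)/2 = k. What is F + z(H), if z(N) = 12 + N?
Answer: 184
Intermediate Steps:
x(k) = 6 - 2*k
H = -12 (H = -8 - 4 = -12)
F = 184 (F = ((2*6)*4 + 108) + (6 - 2*(-11)) = (12*4 + 108) + (6 + 22) = (48 + 108) + 28 = 156 + 28 = 184)
F + z(H) = 184 + (12 - 12) = 184 + 0 = 184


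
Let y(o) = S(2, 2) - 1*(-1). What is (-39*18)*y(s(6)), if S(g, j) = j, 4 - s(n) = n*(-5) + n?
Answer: -2106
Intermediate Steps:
s(n) = 4 + 4*n (s(n) = 4 - (n*(-5) + n) = 4 - (-5*n + n) = 4 - (-4)*n = 4 + 4*n)
y(o) = 3 (y(o) = 2 - 1*(-1) = 2 + 1 = 3)
(-39*18)*y(s(6)) = -39*18*3 = -702*3 = -2106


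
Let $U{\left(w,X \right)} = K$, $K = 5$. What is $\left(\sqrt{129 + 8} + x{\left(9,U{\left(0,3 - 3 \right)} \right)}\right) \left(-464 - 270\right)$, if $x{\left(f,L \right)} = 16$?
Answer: $-11744 - 734 \sqrt{137} \approx -20335.0$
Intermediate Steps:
$U{\left(w,X \right)} = 5$
$\left(\sqrt{129 + 8} + x{\left(9,U{\left(0,3 - 3 \right)} \right)}\right) \left(-464 - 270\right) = \left(\sqrt{129 + 8} + 16\right) \left(-464 - 270\right) = \left(\sqrt{137} + 16\right) \left(-734\right) = \left(16 + \sqrt{137}\right) \left(-734\right) = -11744 - 734 \sqrt{137}$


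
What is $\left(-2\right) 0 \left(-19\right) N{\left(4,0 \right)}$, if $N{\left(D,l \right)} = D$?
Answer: $0$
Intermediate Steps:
$\left(-2\right) 0 \left(-19\right) N{\left(4,0 \right)} = \left(-2\right) 0 \left(-19\right) 4 = 0 \left(-19\right) 4 = 0 \cdot 4 = 0$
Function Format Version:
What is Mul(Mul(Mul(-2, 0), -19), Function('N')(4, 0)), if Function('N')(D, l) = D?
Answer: 0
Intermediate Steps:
Mul(Mul(Mul(-2, 0), -19), Function('N')(4, 0)) = Mul(Mul(Mul(-2, 0), -19), 4) = Mul(Mul(0, -19), 4) = Mul(0, 4) = 0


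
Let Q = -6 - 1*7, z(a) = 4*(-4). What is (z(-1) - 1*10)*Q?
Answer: 338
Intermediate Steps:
z(a) = -16
Q = -13 (Q = -6 - 7 = -13)
(z(-1) - 1*10)*Q = (-16 - 1*10)*(-13) = (-16 - 10)*(-13) = -26*(-13) = 338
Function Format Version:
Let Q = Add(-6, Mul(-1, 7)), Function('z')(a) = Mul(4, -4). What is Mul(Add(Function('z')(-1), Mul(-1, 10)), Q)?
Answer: 338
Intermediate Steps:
Function('z')(a) = -16
Q = -13 (Q = Add(-6, -7) = -13)
Mul(Add(Function('z')(-1), Mul(-1, 10)), Q) = Mul(Add(-16, Mul(-1, 10)), -13) = Mul(Add(-16, -10), -13) = Mul(-26, -13) = 338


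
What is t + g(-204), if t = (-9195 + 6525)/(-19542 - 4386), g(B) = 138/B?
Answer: -38297/67796 ≈ -0.56489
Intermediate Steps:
t = 445/3988 (t = -2670/(-23928) = -2670*(-1/23928) = 445/3988 ≈ 0.11158)
t + g(-204) = 445/3988 + 138/(-204) = 445/3988 + 138*(-1/204) = 445/3988 - 23/34 = -38297/67796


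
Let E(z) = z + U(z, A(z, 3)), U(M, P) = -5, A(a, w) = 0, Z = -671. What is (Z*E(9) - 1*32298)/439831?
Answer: -34982/439831 ≈ -0.079535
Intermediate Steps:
E(z) = -5 + z (E(z) = z - 5 = -5 + z)
(Z*E(9) - 1*32298)/439831 = (-671*(-5 + 9) - 1*32298)/439831 = (-671*4 - 32298)*(1/439831) = (-2684 - 32298)*(1/439831) = -34982*1/439831 = -34982/439831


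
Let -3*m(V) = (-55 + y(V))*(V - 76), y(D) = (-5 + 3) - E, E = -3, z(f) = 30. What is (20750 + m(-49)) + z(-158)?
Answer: 18530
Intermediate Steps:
y(D) = 1 (y(D) = (-5 + 3) - 1*(-3) = -2 + 3 = 1)
m(V) = -1368 + 18*V (m(V) = -(-55 + 1)*(V - 76)/3 = -(-18)*(-76 + V) = -(4104 - 54*V)/3 = -1368 + 18*V)
(20750 + m(-49)) + z(-158) = (20750 + (-1368 + 18*(-49))) + 30 = (20750 + (-1368 - 882)) + 30 = (20750 - 2250) + 30 = 18500 + 30 = 18530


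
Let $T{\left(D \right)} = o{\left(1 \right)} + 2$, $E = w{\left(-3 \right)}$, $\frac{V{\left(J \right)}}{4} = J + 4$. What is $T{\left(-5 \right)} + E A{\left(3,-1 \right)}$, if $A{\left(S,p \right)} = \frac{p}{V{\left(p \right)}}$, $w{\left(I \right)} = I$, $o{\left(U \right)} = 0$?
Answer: $\frac{9}{4} \approx 2.25$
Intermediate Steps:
$V{\left(J \right)} = 16 + 4 J$ ($V{\left(J \right)} = 4 \left(J + 4\right) = 4 \left(4 + J\right) = 16 + 4 J$)
$E = -3$
$T{\left(D \right)} = 2$ ($T{\left(D \right)} = 0 + 2 = 2$)
$A{\left(S,p \right)} = \frac{p}{16 + 4 p}$
$T{\left(-5 \right)} + E A{\left(3,-1 \right)} = 2 - 3 \cdot \frac{1}{4} \left(-1\right) \frac{1}{4 - 1} = 2 - 3 \cdot \frac{1}{4} \left(-1\right) \frac{1}{3} = 2 - - \frac{1}{4} = 2 + \frac{1}{4} = \frac{9}{4}$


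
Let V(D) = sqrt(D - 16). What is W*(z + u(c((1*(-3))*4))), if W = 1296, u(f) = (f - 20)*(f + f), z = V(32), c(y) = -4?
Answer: 254016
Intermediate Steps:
V(D) = sqrt(-16 + D)
z = 4 (z = sqrt(-16 + 32) = sqrt(16) = 4)
u(f) = 2*f*(-20 + f) (u(f) = (-20 + f)*(2*f) = 2*f*(-20 + f))
W*(z + u(c((1*(-3))*4))) = 1296*(4 + 2*(-4)*(-20 - 4)) = 1296*(4 + 2*(-4)*(-24)) = 1296*(4 + 192) = 1296*196 = 254016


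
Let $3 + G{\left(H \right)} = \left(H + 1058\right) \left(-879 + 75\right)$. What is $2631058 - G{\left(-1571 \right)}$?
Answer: $2218609$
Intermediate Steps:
$G{\left(H \right)} = -850635 - 804 H$ ($G{\left(H \right)} = -3 + \left(H + 1058\right) \left(-879 + 75\right) = -3 + \left(1058 + H\right) \left(-804\right) = -3 - \left(850632 + 804 H\right) = -850635 - 804 H$)
$2631058 - G{\left(-1571 \right)} = 2631058 - \left(-850635 - -1263084\right) = 2631058 - \left(-850635 + 1263084\right) = 2631058 - 412449 = 2218609$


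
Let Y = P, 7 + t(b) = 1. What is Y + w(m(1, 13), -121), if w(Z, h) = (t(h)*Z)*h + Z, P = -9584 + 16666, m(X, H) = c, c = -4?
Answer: 4174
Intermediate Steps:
t(b) = -6 (t(b) = -7 + 1 = -6)
m(X, H) = -4
P = 7082
w(Z, h) = Z - 6*Z*h (w(Z, h) = (-6*Z)*h + Z = -6*Z*h + Z = Z - 6*Z*h)
Y = 7082
Y + w(m(1, 13), -121) = 7082 - 4*(1 - 6*(-121)) = 7082 - 4*(1 + 726) = 7082 - 4*727 = 7082 - 2908 = 4174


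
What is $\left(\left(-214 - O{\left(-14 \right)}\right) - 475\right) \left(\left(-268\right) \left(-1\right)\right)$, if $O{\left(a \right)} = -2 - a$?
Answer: $-187868$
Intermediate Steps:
$\left(\left(-214 - O{\left(-14 \right)}\right) - 475\right) \left(\left(-268\right) \left(-1\right)\right) = \left(\left(-214 - \left(-2 - -14\right)\right) - 475\right) \left(\left(-268\right) \left(-1\right)\right) = \left(\left(-214 - \left(-2 + 14\right)\right) - 475\right) 268 = \left(\left(-214 - 12\right) - 475\right) 268 = \left(-226 - 475\right) 268 = \left(-701\right) 268 = -187868$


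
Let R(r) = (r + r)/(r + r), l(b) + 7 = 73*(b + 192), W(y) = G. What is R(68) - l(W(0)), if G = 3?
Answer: -14227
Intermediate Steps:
W(y) = 3
l(b) = 14009 + 73*b (l(b) = -7 + 73*(b + 192) = -7 + 73*(192 + b) = -7 + (14016 + 73*b) = 14009 + 73*b)
R(r) = 1 (R(r) = (2*r)/((2*r)) = (2*r)*(1/(2*r)) = 1)
R(68) - l(W(0)) = 1 - (14009 + 73*3) = 1 - (14009 + 219) = 1 - 1*14228 = 1 - 14228 = -14227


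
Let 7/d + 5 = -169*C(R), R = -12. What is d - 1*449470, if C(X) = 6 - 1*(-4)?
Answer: -761851657/1695 ≈ -4.4947e+5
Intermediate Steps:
C(X) = 10 (C(X) = 6 + 4 = 10)
d = -7/1695 (d = 7/(-5 - 169*10) = 7/(-5 - 1690) = 7/(-1695) = 7*(-1/1695) = -7/1695 ≈ -0.0041298)
d - 1*449470 = -7/1695 - 1*449470 = -7/1695 - 449470 = -761851657/1695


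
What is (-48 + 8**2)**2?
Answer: 256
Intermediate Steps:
(-48 + 8**2)**2 = (-48 + 64)**2 = 16**2 = 256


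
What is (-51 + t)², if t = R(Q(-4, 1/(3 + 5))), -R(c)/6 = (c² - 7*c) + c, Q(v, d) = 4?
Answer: 9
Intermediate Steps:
R(c) = -6*c² + 36*c (R(c) = -6*((c² - 7*c) + c) = -6*(c² - 6*c) = -6*c² + 36*c)
t = 48 (t = 6*4*(6 - 1*4) = 6*4*(6 - 4) = 6*4*2 = 48)
(-51 + t)² = (-51 + 48)² = (-3)² = 9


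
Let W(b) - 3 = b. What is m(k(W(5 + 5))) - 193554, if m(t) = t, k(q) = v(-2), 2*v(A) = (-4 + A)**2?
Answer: -193536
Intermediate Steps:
W(b) = 3 + b
v(A) = (-4 + A)**2/2
k(q) = 18 (k(q) = (-4 - 2)**2/2 = (1/2)*(-6)**2 = (1/2)*36 = 18)
m(k(W(5 + 5))) - 193554 = 18 - 193554 = -193536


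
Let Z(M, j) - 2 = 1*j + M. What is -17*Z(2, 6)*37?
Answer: -6290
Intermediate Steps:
Z(M, j) = 2 + M + j (Z(M, j) = 2 + (1*j + M) = 2 + (j + M) = 2 + (M + j) = 2 + M + j)
-17*Z(2, 6)*37 = -17*(2 + 2 + 6)*37 = -17*10*37 = -170*37 = -6290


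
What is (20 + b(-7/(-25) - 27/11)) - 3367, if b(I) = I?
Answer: -921023/275 ≈ -3349.2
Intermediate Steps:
(20 + b(-7/(-25) - 27/11)) - 3367 = (20 + (-7/(-25) - 27/11)) - 3367 = (20 + (-7*(-1/25) - 27*1/11)) - 3367 = (20 + (7/25 - 27/11)) - 3367 = (20 - 598/275) - 3367 = 4902/275 - 3367 = -921023/275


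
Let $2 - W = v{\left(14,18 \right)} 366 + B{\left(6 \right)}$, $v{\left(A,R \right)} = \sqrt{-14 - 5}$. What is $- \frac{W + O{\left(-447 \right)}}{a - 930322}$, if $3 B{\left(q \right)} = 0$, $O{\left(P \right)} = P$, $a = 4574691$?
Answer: $\frac{445}{3644369} + \frac{366 i \sqrt{19}}{3644369} \approx 0.00012211 + 0.00043776 i$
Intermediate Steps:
$B{\left(q \right)} = 0$ ($B{\left(q \right)} = \frac{1}{3} \cdot 0 = 0$)
$v{\left(A,R \right)} = i \sqrt{19}$ ($v{\left(A,R \right)} = \sqrt{-19} = i \sqrt{19}$)
$W = 2 - 366 i \sqrt{19}$ ($W = 2 - \left(i \sqrt{19} \cdot 366 + 0\right) = 2 - \left(366 i \sqrt{19} + 0\right) = 2 - 366 i \sqrt{19} \approx 2.0 - 1595.4 i$)
$- \frac{W + O{\left(-447 \right)}}{a - 930322} = - \frac{\left(2 - 366 i \sqrt{19}\right) - 447}{4574691 - 930322} = - \frac{-445 - 366 i \sqrt{19}}{3644369} = - (- \frac{445}{3644369} - \frac{366 i \sqrt{19}}{3644369}) = \frac{445}{3644369} + \frac{366 i \sqrt{19}}{3644369}$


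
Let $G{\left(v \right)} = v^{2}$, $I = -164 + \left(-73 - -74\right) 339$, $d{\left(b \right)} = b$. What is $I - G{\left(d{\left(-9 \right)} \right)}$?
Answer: $94$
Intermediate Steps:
$I = 175$ ($I = -164 + \left(-73 + 74\right) 339 = -164 + 1 \cdot 339 = -164 + 339 = 175$)
$I - G{\left(d{\left(-9 \right)} \right)} = 175 - \left(-9\right)^{2} = 175 - 81 = 94$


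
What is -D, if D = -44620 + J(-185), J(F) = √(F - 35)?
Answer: 44620 - 2*I*√55 ≈ 44620.0 - 14.832*I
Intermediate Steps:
J(F) = √(-35 + F)
D = -44620 + 2*I*√55 (D = -44620 + √(-35 - 185) = -44620 + √(-220) = -44620 + 2*I*√55 ≈ -44620.0 + 14.832*I)
-D = -(-44620 + 2*I*√55) = 44620 - 2*I*√55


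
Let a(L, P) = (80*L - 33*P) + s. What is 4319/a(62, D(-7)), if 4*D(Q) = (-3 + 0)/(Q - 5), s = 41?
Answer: 69104/79983 ≈ 0.86398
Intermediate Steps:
D(Q) = -3/(4*(-5 + Q)) (D(Q) = ((-3 + 0)/(Q - 5))/4 = (-3/(-5 + Q))/4 = -3/(4*(-5 + Q)))
a(L, P) = 41 - 33*P + 80*L (a(L, P) = (80*L - 33*P) + 41 = (-33*P + 80*L) + 41 = 41 - 33*P + 80*L)
4319/a(62, D(-7)) = 4319/(41 - (-99)/(-20 + 4*(-7)) + 80*62) = 4319/(41 - (-99)/(-20 - 28) + 4960) = 4319/(41 - (-99)/(-48) + 4960) = 4319/(41 - (-99)*(-1)/48 + 4960) = 4319/(41 - 33*1/16 + 4960) = 4319/(41 - 33/16 + 4960) = 4319/(79983/16) = 4319*(16/79983) = 69104/79983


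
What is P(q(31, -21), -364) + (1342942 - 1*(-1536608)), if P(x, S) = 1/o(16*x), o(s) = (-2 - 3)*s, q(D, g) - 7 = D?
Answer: 8753831999/3040 ≈ 2.8795e+6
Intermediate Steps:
q(D, g) = 7 + D
o(s) = -5*s
P(x, S) = -1/(80*x) (P(x, S) = 1/(-80*x) = -1/(80*x))
P(q(31, -21), -364) + (1342942 - 1*(-1536608)) = -1/(80*(7 + 31)) + (1342942 - 1*(-1536608)) = -1/80/38 + (1342942 + 1536608) = -1/80*1/38 + 2879550 = -1/3040 + 2879550 = 8753831999/3040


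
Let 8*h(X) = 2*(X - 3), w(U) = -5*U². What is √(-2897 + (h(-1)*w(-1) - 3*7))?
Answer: I*√2913 ≈ 53.972*I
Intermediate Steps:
h(X) = -¾ + X/4 (h(X) = (2*(X - 3))/8 = (2*(-3 + X))/8 = (-6 + 2*X)/8 = -¾ + X/4)
√(-2897 + (h(-1)*w(-1) - 3*7)) = √(-2897 + ((-¾ + (¼)*(-1))*(-5*(-1)²) - 3*7)) = √(-2897 + ((-¾ - ¼)*(-5*1) - 21)) = √(-2897 + (-1*(-5) - 21)) = √(-2897 + (5 - 21)) = √(-2897 - 16) = √(-2913) = I*√2913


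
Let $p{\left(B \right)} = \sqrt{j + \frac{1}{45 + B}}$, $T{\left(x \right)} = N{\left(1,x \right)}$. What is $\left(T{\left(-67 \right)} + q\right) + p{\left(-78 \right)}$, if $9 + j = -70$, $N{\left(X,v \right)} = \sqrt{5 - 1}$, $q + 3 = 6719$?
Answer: $6718 + \frac{4 i \sqrt{5379}}{33} \approx 6718.0 + 8.8899 i$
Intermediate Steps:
$q = 6716$ ($q = -3 + 6719 = 6716$)
$N{\left(X,v \right)} = 2$ ($N{\left(X,v \right)} = \sqrt{4} = 2$)
$j = -79$ ($j = -9 - 70 = -79$)
$T{\left(x \right)} = 2$
$p{\left(B \right)} = \sqrt{-79 + \frac{1}{45 + B}}$
$\left(T{\left(-67 \right)} + q\right) + p{\left(-78 \right)} = \left(2 + 6716\right) + \sqrt{\frac{-3554 - -6162}{45 - 78}} = 6718 + \sqrt{\frac{-3554 + 6162}{-33}} = 6718 + \sqrt{\left(- \frac{1}{33}\right) 2608} = 6718 + \sqrt{- \frac{2608}{33}} = 6718 + \frac{4 i \sqrt{5379}}{33}$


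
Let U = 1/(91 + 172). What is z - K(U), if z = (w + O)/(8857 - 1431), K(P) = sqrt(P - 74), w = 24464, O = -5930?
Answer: 9267/3713 - I*sqrt(5118243)/263 ≈ 2.4958 - 8.6021*I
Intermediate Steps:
U = 1/263 ≈ 0.0038023
K(P) = sqrt(-74 + P)
z = 9267/3713 (z = (24464 - 5930)/(8857 - 1431) = 18534/7426 = 18534*(1/7426) = 9267/3713 ≈ 2.4958)
z - K(U) = 9267/3713 - sqrt(-74 + 1/263) = 9267/3713 - sqrt(-19461/263) = 9267/3713 - I*sqrt(5118243)/263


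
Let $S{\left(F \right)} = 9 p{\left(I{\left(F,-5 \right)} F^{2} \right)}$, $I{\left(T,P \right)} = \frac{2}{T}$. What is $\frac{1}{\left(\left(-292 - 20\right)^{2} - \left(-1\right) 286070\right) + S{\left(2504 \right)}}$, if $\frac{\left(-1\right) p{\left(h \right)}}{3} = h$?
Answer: $\frac{1}{248198} \approx 4.029 \cdot 10^{-6}$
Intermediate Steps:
$p{\left(h \right)} = - 3 h$
$S{\left(F \right)} = - 54 F$ ($S{\left(F \right)} = 9 \left(- 3 \frac{2}{F} F^{2}\right) = 9 \left(- 3 \cdot 2 F\right) = 9 \left(- 6 F\right) = - 54 F$)
$\frac{1}{\left(\left(-292 - 20\right)^{2} - \left(-1\right) 286070\right) + S{\left(2504 \right)}} = \frac{1}{\left(\left(-292 - 20\right)^{2} - \left(-1\right) 286070\right) - 135216} = \frac{1}{\left(\left(-312\right)^{2} - -286070\right) - 135216} = \frac{1}{\left(97344 + 286070\right) - 135216} = \frac{1}{383414 - 135216} = \frac{1}{248198}$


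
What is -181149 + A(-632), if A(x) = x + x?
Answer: -182413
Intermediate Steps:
A(x) = 2*x
-181149 + A(-632) = -181149 + 2*(-632) = -181149 - 1264 = -182413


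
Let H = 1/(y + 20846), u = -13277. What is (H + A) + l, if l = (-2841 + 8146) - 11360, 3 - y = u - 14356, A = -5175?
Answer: -544452859/48482 ≈ -11230.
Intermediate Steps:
y = 27636 (y = 3 - (-13277 - 14356) = 3 - 1*(-27633) = 3 + 27633 = 27636)
H = 1/48482 (H = 1/(27636 + 20846) = 1/48482 ≈ 2.0626e-5)
l = -6055 (l = 5305 - 11360 = -6055)
(H + A) + l = (1/48482 - 5175) - 6055 = -250894349/48482 - 6055 = -544452859/48482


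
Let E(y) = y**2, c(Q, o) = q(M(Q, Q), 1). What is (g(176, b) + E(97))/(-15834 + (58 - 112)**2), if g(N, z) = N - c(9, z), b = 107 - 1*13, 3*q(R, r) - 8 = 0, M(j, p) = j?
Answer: -28747/38754 ≈ -0.74178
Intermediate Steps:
q(R, r) = 8/3 (q(R, r) = 8/3 + (1/3)*0 = 8/3 + 0 = 8/3)
c(Q, o) = 8/3
b = 94 (b = 107 - 13 = 94)
g(N, z) = -8/3 + N (g(N, z) = N - 1*8/3 = N - 8/3 = -8/3 + N)
(g(176, b) + E(97))/(-15834 + (58 - 112)**2) = ((-8/3 + 176) + 97**2)/(-15834 + (58 - 112)**2) = (520/3 + 9409)/(-15834 + (-54)**2) = 28747/(3*(-15834 + 2916)) = (28747/3)/(-12918) = (28747/3)*(-1/12918) = -28747/38754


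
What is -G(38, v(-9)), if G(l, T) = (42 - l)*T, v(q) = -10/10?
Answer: 4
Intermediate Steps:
v(q) = -1 (v(q) = -10*1/10 = -1)
G(l, T) = T*(42 - l)
-G(38, v(-9)) = -(-1)*(42 - 1*38) = -(-1)*(42 - 38) = -(-1)*4 = -1*(-4) = 4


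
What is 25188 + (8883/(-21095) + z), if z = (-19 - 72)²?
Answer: 706019672/21095 ≈ 33469.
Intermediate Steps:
z = 8281 (z = (-91)² = 8281)
25188 + (8883/(-21095) + z) = 25188 + (8883/(-21095) + 8281) = 25188 + (8883*(-1/21095) + 8281) = 25188 + (-8883/21095 + 8281) = 25188 + 174678812/21095 = 706019672/21095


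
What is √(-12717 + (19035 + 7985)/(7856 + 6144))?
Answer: I*√1271507/10 ≈ 112.76*I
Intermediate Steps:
√(-12717 + (19035 + 7985)/(7856 + 6144)) = √(-12717 + 27020/14000) = √(-12717 + 27020*(1/14000)) = √(-12717 + 193/100) = √(-1271507/100) = I*√1271507/10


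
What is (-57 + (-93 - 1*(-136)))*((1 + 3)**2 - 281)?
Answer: 3710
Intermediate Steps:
(-57 + (-93 - 1*(-136)))*((1 + 3)**2 - 281) = (-57 + (-93 + 136))*(4**2 - 281) = (-57 + 43)*(16 - 281) = -14*(-265) = 3710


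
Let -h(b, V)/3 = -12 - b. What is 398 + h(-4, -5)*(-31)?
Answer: -346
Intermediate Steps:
h(b, V) = 36 + 3*b (h(b, V) = -3*(-12 - b) = 36 + 3*b)
398 + h(-4, -5)*(-31) = 398 + (36 + 3*(-4))*(-31) = 398 + (36 - 12)*(-31) = 398 + 24*(-31) = 398 - 744 = -346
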